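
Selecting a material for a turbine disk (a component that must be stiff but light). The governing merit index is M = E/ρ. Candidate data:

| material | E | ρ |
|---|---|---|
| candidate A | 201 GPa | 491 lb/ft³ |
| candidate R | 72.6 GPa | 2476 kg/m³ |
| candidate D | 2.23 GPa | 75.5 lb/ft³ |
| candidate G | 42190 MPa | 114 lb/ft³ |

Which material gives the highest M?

candidate R

In SI units:
  candidate A: E = 201.0 GPa, ρ = 7865 kg/m³
  candidate R: E = 72.60 GPa, ρ = 2476 kg/m³
  candidate D: E = 2.230 GPa, ρ = 1209 kg/m³
  candidate G: E = 42.19 GPa, ρ = 1826 kg/m³
  candidate R: M = 29.3 MN·m/kg
  candidate A: M = 25.6 MN·m/kg
  candidate G: M = 23.1 MN·m/kg
  candidate D: M = 1.84 MN·m/kg
Candidate R has the largest M.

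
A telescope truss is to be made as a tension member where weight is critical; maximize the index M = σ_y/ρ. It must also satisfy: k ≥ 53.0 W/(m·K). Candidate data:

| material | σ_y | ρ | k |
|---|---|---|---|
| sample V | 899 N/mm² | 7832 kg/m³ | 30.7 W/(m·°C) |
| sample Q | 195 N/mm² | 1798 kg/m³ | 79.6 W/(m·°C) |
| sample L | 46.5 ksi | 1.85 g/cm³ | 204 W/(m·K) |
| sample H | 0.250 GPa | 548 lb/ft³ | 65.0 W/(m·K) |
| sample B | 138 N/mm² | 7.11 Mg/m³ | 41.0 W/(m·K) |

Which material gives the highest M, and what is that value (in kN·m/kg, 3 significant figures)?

sample L, M = 173 kN·m/kg

Screen on constraints: k ≥ 53.0 W/(m·K). Survivors: sample Q, sample L, sample H.
Normalizing units and computing the index:
  sample Q: σ_y = 195.0 MPa, ρ = 1798 kg/m³
  sample L: σ_y = 320.6 MPa, ρ = 1850 kg/m³
  sample H: σ_y = 250.0 MPa, ρ = 8778 kg/m³
  sample L: M = 173 kN·m/kg
  sample Q: M = 108 kN·m/kg
  sample H: M = 28.5 kN·m/kg
The maximum is for sample L.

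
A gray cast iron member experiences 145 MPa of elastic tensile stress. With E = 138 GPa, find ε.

ε = σ/E = 145 / 138000 = 1.05×10⁻³.

1.05×10⁻³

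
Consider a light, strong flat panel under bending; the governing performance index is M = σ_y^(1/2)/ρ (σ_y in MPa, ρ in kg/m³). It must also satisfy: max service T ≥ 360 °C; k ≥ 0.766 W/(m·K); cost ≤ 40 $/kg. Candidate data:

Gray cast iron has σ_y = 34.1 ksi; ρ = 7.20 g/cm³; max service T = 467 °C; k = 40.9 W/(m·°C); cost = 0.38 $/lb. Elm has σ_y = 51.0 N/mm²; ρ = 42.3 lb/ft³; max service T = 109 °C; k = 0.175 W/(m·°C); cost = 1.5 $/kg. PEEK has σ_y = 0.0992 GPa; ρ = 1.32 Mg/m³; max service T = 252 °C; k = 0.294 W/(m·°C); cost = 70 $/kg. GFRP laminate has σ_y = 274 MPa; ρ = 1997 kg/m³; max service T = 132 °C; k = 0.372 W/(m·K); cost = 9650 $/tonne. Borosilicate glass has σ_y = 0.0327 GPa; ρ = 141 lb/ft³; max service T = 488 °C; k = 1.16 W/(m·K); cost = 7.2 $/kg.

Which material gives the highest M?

Screen on constraints: max service T ≥ 360 °C; k ≥ 0.766 W/(m·K); cost ≤ 40 $/kg. Survivors: gray cast iron, borosilicate glass.
Putting every candidate on a common basis:
  gray cast iron: σ_y = 235.1 MPa, ρ = 7200 kg/m³
  borosilicate glass: σ_y = 32.70 MPa, ρ = 2259 kg/m³
  borosilicate glass: M = 2.53×10⁻³
  gray cast iron: M = 2.13×10⁻³
The maximum is for borosilicate glass.

borosilicate glass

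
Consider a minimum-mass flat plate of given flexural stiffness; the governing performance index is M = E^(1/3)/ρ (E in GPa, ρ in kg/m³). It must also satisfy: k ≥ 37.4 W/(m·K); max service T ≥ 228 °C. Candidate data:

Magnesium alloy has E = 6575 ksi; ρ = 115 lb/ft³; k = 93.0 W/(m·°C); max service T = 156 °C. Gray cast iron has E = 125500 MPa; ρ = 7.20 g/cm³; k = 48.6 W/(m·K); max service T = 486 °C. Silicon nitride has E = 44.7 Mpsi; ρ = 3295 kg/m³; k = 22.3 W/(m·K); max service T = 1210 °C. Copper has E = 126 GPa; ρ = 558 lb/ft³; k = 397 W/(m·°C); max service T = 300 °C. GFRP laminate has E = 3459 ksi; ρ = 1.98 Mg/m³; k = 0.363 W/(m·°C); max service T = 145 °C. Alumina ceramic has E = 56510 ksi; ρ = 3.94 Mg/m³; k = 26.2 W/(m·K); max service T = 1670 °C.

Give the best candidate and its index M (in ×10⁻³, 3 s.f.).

gray cast iron, M = 0.695×10⁻³

Screen on constraints: k ≥ 37.4 W/(m·K); max service T ≥ 228 °C. Survivors: gray cast iron, copper.
In SI units:
  gray cast iron: E = 125.5 GPa, ρ = 7200 kg/m³
  copper: E = 126.0 GPa, ρ = 8938 kg/m³
  gray cast iron: M = 0.695×10⁻³
  copper: M = 0.561×10⁻³
The maximum is for gray cast iron.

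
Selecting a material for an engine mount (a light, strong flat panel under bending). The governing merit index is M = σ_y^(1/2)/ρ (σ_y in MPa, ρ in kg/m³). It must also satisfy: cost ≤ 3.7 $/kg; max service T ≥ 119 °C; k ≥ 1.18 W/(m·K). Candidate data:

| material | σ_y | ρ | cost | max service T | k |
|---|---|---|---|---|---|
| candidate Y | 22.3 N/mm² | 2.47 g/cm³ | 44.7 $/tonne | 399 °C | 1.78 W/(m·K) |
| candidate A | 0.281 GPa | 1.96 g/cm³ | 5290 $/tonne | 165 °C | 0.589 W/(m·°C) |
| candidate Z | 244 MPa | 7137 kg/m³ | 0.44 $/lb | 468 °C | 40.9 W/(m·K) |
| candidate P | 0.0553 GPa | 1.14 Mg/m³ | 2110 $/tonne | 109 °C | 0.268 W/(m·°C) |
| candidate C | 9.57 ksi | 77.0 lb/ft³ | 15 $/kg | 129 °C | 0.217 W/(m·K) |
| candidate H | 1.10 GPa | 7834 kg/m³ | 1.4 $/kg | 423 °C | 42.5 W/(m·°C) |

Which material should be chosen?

Screen on constraints: cost ≤ 3.7 $/kg; max service T ≥ 119 °C; k ≥ 1.18 W/(m·K). Survivors: candidate Y, candidate Z, candidate H.
After converting to SI:
  candidate Y: σ_y = 22.30 MPa, ρ = 2470 kg/m³
  candidate Z: σ_y = 244.0 MPa, ρ = 7137 kg/m³
  candidate H: σ_y = 1100 MPa, ρ = 7834 kg/m³
  candidate H: M = 4.23×10⁻³
  candidate Z: M = 2.19×10⁻³
  candidate Y: M = 1.91×10⁻³
Candidate H ranks first.

candidate H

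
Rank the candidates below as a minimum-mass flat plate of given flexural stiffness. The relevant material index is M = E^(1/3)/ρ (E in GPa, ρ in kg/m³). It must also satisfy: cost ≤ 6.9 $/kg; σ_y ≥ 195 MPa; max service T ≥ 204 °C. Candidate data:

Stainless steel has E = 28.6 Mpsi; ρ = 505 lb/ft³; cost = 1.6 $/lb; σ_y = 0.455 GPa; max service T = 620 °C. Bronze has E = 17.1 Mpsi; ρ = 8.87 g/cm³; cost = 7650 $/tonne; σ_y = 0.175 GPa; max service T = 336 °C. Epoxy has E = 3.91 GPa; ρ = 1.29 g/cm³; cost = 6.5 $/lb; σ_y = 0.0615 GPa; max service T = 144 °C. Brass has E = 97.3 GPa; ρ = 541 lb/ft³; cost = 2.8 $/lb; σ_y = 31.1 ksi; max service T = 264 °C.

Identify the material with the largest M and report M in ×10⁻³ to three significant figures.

stainless steel, M = 0.720×10⁻³

Screen on constraints: cost ≤ 6.9 $/kg; σ_y ≥ 195 MPa; max service T ≥ 204 °C. Survivors: stainless steel, brass.
In SI units:
  stainless steel: E = 197.2 GPa, ρ = 8089 kg/m³
  brass: E = 97.30 GPa, ρ = 8666 kg/m³
  stainless steel: M = 0.720×10⁻³
  brass: M = 0.531×10⁻³
The maximum is for stainless steel.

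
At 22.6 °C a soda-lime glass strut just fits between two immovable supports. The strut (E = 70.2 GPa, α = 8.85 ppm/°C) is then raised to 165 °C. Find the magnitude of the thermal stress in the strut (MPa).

88.5 MPa

ΔT = 142.4 K. Constrained thermal stress σ = E·α·ΔT = 70.20×10³ MPa × 8.85×10⁻⁶ × 142.4 = 88.5 MPa (compressive).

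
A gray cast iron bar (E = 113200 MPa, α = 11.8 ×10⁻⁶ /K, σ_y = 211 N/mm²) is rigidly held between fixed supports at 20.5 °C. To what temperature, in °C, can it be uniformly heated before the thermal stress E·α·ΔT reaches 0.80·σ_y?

147 °C

E = 113200 MPa = 113.2 GPa.
σ_y = 211 N/mm² = 211.0 MPa.
E·α·ΔT = 168.8 MPa ⇒ ΔT = 168.8 / (113.2×10³ × 11.8×10⁻⁶) = 126.4 K.
T = 20.5 + 126.4 = 146.9 °C.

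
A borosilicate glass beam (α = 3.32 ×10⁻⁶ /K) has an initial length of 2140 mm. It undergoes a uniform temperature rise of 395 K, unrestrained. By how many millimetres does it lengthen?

ΔL = α·L₀·ΔT = 3.32×10⁻⁶ × 2140 mm × 395.0 K = 2.81 mm.

2.81 mm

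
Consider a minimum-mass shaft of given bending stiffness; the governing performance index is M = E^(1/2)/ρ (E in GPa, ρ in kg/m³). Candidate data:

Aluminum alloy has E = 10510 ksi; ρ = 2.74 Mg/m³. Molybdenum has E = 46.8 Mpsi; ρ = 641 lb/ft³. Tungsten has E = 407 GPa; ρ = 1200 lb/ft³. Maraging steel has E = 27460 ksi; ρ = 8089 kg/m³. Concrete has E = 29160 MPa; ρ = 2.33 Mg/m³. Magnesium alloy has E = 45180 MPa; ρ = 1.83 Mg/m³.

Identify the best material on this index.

After converting to SI:
  aluminum alloy: E = 72.46 GPa, ρ = 2740 kg/m³
  molybdenum: E = 322.7 GPa, ρ = 10270 kg/m³
  tungsten: E = 407.0 GPa, ρ = 19220 kg/m³
  maraging steel: E = 189.3 GPa, ρ = 8089 kg/m³
  concrete: E = 29.16 GPa, ρ = 2330 kg/m³
  magnesium alloy: E = 45.18 GPa, ρ = 1830 kg/m³
  magnesium alloy: M = 3.67×10⁻³
  aluminum alloy: M = 3.11×10⁻³
  concrete: M = 2.32×10⁻³
  molybdenum: M = 1.75×10⁻³
  maraging steel: M = 1.70×10⁻³
  tungsten: M = 1.05×10⁻³
The maximum is for magnesium alloy.

magnesium alloy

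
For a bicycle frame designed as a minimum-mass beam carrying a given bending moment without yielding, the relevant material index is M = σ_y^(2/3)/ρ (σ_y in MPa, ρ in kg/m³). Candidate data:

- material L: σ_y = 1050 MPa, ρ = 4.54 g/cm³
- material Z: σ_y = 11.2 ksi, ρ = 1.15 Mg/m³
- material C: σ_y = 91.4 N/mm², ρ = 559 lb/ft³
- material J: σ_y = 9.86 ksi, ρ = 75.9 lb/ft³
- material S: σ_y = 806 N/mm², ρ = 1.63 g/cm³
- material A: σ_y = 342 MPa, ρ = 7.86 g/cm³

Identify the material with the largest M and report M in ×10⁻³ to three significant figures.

material S, M = 53.1×10⁻³

Putting every candidate on a common basis:
  material L: σ_y = 1050 MPa, ρ = 4540 kg/m³
  material Z: σ_y = 77.22 MPa, ρ = 1150 kg/m³
  material C: σ_y = 91.40 MPa, ρ = 8954 kg/m³
  material J: σ_y = 67.98 MPa, ρ = 1216 kg/m³
  material S: σ_y = 806.0 MPa, ρ = 1630 kg/m³
  material A: σ_y = 342.0 MPa, ρ = 7860 kg/m³
  material S: M = 53.1×10⁻³
  material L: M = 22.8×10⁻³
  material Z: M = 15.8×10⁻³
  material J: M = 13.7×10⁻³
  material A: M = 6.22×10⁻³
  material C: M = 2.27×10⁻³
The maximum is for material S.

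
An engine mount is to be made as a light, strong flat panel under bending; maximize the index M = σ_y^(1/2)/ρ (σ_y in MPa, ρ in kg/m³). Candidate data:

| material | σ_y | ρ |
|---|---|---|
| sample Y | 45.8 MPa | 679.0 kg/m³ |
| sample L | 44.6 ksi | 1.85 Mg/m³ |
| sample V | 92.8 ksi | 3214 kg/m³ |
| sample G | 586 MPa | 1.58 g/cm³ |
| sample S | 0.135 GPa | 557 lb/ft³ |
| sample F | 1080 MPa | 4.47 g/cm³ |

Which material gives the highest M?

Normalizing units and computing the index:
  sample Y: σ_y = 45.80 MPa, ρ = 679.0 kg/m³
  sample L: σ_y = 307.5 MPa, ρ = 1850 kg/m³
  sample V: σ_y = 639.8 MPa, ρ = 3214 kg/m³
  sample G: σ_y = 586.0 MPa, ρ = 1580 kg/m³
  sample S: σ_y = 135.0 MPa, ρ = 8922 kg/m³
  sample F: σ_y = 1080 MPa, ρ = 4470 kg/m³
  sample G: M = 15.3×10⁻³
  sample Y: M = 9.97×10⁻³
  sample L: M = 9.48×10⁻³
  sample V: M = 7.87×10⁻³
  sample F: M = 7.35×10⁻³
  sample S: M = 1.30×10⁻³
Sample G has the largest M.

sample G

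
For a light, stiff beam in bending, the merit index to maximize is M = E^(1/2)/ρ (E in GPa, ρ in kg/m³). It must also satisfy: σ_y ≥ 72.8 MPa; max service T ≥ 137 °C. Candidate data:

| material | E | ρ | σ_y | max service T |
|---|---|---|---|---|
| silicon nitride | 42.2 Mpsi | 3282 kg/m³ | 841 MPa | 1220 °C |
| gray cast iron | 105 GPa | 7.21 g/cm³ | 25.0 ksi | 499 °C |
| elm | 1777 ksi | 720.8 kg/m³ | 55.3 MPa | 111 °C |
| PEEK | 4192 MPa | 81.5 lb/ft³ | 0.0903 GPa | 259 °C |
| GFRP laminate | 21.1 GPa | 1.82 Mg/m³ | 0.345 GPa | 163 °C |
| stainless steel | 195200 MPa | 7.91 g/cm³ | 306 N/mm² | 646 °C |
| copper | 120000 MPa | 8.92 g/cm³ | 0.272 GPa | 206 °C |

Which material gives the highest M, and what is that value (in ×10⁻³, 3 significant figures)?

Screen on constraints: σ_y ≥ 72.8 MPa; max service T ≥ 137 °C. Survivors: silicon nitride, gray cast iron, PEEK, GFRP laminate, stainless steel, copper.
Normalizing units and computing the index:
  silicon nitride: E = 291.0 GPa, ρ = 3282 kg/m³
  gray cast iron: E = 105.0 GPa, ρ = 7210 kg/m³
  PEEK: E = 4.192 GPa, ρ = 1306 kg/m³
  GFRP laminate: E = 21.10 GPa, ρ = 1820 kg/m³
  stainless steel: E = 195.2 GPa, ρ = 7910 kg/m³
  copper: E = 120.0 GPa, ρ = 8920 kg/m³
  silicon nitride: M = 5.20×10⁻³
  GFRP laminate: M = 2.52×10⁻³
  stainless steel: M = 1.77×10⁻³
  PEEK: M = 1.57×10⁻³
  gray cast iron: M = 1.42×10⁻³
  copper: M = 1.23×10⁻³
Silicon nitride has the largest M.

silicon nitride, M = 5.20×10⁻³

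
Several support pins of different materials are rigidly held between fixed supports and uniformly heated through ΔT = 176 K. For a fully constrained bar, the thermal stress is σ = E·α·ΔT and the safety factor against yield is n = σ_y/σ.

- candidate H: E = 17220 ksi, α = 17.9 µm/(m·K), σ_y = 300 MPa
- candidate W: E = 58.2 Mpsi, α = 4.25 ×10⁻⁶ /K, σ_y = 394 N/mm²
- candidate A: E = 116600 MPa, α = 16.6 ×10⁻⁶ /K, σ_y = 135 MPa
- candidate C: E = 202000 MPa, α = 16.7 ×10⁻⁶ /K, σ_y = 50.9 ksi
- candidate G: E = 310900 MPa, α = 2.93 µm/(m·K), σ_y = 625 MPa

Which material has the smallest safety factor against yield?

candidate A

Per material, after unit conversion:
  candidate H: E = 118.7, α = 17.9, σ_y = 300.0 → σ = 374 MPa, n = 0.802
  candidate W: E = 401.3, α = 4.25, σ_y = 394.0 → σ = 300 MPa, n = 1.31
  candidate A: E = 116.6, α = 16.6, σ_y = 135.0 → σ = 341 MPa, n = 0.396
  candidate C: E = 202.0, α = 16.7, σ_y = 350.9 → σ = 594 MPa, n = 0.591
  candidate G: E = 310.9, α = 2.93, σ_y = 625.0 → σ = 160 MPa, n = 3.90
Smallest n: candidate A with n = 0.396.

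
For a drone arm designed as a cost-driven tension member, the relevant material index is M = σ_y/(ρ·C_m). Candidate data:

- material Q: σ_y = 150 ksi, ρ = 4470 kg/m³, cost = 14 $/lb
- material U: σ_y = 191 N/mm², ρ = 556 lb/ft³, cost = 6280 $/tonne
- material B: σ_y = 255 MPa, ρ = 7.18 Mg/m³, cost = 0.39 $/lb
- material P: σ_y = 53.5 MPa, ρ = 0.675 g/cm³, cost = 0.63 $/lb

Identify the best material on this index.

After converting to SI:
  material Q: σ_y = 1034 MPa, ρ = 4470 kg/m³, cost = 30.86 $/kg
  material U: σ_y = 191.0 MPa, ρ = 8906 kg/m³, cost = 6.280 $/kg
  material B: σ_y = 255.0 MPa, ρ = 7180 kg/m³, cost = 0.8598 $/kg
  material P: σ_y = 53.50 MPa, ρ = 675.0 kg/m³, cost = 1.389 $/kg
  material P: M = 57.1 kN·m per $
  material B: M = 41.3 kN·m per $
  material Q: M = 7.50 kN·m per $
  material U: M = 3.41 kN·m per $
Material P ranks first.

material P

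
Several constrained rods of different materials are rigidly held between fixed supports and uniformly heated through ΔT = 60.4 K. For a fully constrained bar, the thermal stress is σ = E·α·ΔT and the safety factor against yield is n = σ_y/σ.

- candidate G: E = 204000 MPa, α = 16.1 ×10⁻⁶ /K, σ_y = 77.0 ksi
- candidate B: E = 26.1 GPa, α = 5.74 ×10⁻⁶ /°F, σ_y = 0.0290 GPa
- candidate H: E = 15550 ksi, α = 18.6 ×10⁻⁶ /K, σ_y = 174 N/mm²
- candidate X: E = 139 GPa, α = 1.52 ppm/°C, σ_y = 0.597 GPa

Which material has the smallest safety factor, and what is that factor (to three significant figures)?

candidate H, n = 1.44

With everything in SI (GPa, ×10⁻⁶/K, MPa):
  candidate G: E = 204.0, α = 16.1, σ_y = 530.9 → σ = 198 MPa, n = 2.68
  candidate B: E = 26.10, α = 10.3, σ_y = 29.00 → σ = 16.3 MPa, n = 1.78
  candidate H: E = 107.2, α = 18.6, σ_y = 174.0 → σ = 120 MPa, n = 1.44
  candidate X: E = 139.0, α = 1.52, σ_y = 597.0 → σ = 12.8 MPa, n = 46.8
Smallest n: candidate H with n = 1.44.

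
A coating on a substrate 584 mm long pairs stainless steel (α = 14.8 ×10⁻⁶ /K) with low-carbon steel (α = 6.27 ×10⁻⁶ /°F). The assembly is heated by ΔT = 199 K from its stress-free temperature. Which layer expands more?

stainless steel

low-carbon steel: α = 6.27×10⁻⁶/°F × 9/5 = 11.3×10⁻⁶/K.
α(stainless steel) = 14.8×10⁻⁶/K vs α(low-carbon steel) = 11.3×10⁻⁶/K.
Higher α expands more for the same ΔT: stainless steel.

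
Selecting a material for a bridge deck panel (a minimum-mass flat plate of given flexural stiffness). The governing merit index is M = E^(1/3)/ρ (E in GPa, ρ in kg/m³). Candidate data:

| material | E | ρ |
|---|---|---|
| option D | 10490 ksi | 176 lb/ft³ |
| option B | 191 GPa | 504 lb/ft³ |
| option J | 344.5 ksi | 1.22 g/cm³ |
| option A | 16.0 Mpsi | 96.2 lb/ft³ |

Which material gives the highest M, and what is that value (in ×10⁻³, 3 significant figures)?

option A, M = 3.11×10⁻³

Putting every candidate on a common basis:
  option D: E = 72.33 GPa, ρ = 2819 kg/m³
  option B: E = 191.0 GPa, ρ = 8073 kg/m³
  option J: E = 2.375 GPa, ρ = 1220 kg/m³
  option A: E = 110.3 GPa, ρ = 1541 kg/m³
  option A: M = 3.11×10⁻³
  option D: M = 1.48×10⁻³
  option J: M = 1.09×10⁻³
  option B: M = 0.713×10⁻³
Option A has the largest M.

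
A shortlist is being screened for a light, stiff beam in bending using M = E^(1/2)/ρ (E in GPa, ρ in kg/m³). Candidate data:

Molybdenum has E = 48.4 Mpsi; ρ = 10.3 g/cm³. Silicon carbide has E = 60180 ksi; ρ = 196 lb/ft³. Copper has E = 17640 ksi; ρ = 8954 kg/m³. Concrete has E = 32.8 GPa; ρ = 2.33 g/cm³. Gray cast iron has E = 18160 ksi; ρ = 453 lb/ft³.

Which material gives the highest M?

Normalizing units and computing the index:
  molybdenum: E = 333.7 GPa, ρ = 10300 kg/m³
  silicon carbide: E = 414.9 GPa, ρ = 3140 kg/m³
  copper: E = 121.6 GPa, ρ = 8954 kg/m³
  concrete: E = 32.80 GPa, ρ = 2330 kg/m³
  gray cast iron: E = 125.2 GPa, ρ = 7256 kg/m³
  silicon carbide: M = 6.49×10⁻³
  concrete: M = 2.46×10⁻³
  molybdenum: M = 1.77×10⁻³
  gray cast iron: M = 1.54×10⁻³
  copper: M = 1.23×10⁻³
Highest index: silicon carbide.

silicon carbide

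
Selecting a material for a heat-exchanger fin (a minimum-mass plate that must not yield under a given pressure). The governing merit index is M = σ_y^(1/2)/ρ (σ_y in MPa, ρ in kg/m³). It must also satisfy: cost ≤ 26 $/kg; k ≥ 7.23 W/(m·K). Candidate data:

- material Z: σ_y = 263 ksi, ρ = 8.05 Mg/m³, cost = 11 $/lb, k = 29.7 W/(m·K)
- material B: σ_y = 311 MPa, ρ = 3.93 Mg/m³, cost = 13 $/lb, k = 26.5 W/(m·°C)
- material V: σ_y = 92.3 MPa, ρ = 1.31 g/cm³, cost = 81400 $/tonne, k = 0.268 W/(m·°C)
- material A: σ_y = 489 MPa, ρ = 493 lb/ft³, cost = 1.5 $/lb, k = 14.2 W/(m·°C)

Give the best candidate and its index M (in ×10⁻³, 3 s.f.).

Screen on constraints: cost ≤ 26 $/kg; k ≥ 7.23 W/(m·K). Survivors: material Z, material A.
Convert each candidate to consistent units, then evaluate M:
  material Z: σ_y = 1813 MPa, ρ = 8050 kg/m³
  material A: σ_y = 489.0 MPa, ρ = 7897 kg/m³
  material Z: M = 5.29×10⁻³
  material A: M = 2.80×10⁻³
The maximum is for material Z.

material Z, M = 5.29×10⁻³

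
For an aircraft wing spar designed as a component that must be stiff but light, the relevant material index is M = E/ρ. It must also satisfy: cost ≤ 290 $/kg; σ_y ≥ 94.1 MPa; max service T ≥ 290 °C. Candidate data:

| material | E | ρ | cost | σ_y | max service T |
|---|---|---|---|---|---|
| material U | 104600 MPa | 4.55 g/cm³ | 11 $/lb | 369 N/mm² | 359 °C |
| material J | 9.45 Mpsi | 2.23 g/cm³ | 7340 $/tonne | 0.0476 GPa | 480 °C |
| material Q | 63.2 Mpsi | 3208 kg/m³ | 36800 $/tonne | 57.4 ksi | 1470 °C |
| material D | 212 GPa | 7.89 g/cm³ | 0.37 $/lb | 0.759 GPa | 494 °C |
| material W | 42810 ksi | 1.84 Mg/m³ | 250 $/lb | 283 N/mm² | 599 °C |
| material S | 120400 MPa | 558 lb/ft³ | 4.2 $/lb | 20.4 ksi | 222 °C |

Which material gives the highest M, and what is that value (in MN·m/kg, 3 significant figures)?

material Q, M = 136 MN·m/kg

Screen on constraints: cost ≤ 290 $/kg; σ_y ≥ 94.1 MPa; max service T ≥ 290 °C. Survivors: material U, material Q, material D.
In SI units:
  material U: E = 104.6 GPa, ρ = 4550 kg/m³
  material Q: E = 435.7 GPa, ρ = 3208 kg/m³
  material D: E = 212.0 GPa, ρ = 7890 kg/m³
  material Q: M = 136 MN·m/kg
  material D: M = 26.9 MN·m/kg
  material U: M = 23.0 MN·m/kg
Highest index: material Q.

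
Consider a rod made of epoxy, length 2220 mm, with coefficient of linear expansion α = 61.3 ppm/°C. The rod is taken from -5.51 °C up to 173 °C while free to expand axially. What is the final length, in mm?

2244.3 mm

ΔT = 173 − (-5.51) = 178.5 K.
ΔL = α·L₀·ΔT = 61.3×10⁻⁶ × 2220 mm × 178.5 K = 24.3 mm.
L = L₀ + ΔL = 2220 + 24.3 = 2244.3 mm.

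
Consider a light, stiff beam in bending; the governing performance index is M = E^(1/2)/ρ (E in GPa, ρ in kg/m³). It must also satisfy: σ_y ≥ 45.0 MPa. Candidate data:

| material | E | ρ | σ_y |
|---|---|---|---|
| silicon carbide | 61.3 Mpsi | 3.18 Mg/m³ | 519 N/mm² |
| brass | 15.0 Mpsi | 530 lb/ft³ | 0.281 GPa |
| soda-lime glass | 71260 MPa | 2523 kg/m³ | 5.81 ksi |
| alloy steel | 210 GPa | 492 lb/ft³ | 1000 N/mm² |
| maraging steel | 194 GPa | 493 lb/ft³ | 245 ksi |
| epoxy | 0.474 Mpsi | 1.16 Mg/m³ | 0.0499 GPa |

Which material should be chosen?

silicon carbide

Screen on constraints: σ_y ≥ 45.0 MPa. Survivors: silicon carbide, brass, alloy steel, maraging steel, epoxy.
In SI units:
  silicon carbide: E = 422.6 GPa, ρ = 3180 kg/m³
  brass: E = 103.4 GPa, ρ = 8490 kg/m³
  alloy steel: E = 210.0 GPa, ρ = 7881 kg/m³
  maraging steel: E = 194.0 GPa, ρ = 7897 kg/m³
  epoxy: E = 3.268 GPa, ρ = 1160 kg/m³
  silicon carbide: M = 6.46×10⁻³
  alloy steel: M = 1.84×10⁻³
  maraging steel: M = 1.76×10⁻³
  epoxy: M = 1.56×10⁻³
  brass: M = 1.20×10⁻³
The maximum is for silicon carbide.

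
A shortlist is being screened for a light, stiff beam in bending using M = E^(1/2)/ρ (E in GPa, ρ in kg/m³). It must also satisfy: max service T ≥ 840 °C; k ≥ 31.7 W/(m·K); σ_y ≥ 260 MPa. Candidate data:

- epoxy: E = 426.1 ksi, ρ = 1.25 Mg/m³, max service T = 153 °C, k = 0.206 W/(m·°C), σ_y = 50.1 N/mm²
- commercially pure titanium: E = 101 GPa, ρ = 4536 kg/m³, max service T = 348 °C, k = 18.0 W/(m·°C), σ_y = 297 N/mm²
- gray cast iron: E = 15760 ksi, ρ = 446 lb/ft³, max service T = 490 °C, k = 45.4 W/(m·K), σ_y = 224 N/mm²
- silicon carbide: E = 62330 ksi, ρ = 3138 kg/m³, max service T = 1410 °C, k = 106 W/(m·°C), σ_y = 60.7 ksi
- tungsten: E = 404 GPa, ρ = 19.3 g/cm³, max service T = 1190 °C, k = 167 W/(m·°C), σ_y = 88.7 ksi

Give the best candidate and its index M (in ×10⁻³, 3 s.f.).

silicon carbide, M = 6.61×10⁻³

Screen on constraints: max service T ≥ 840 °C; k ≥ 31.7 W/(m·K); σ_y ≥ 260 MPa. Survivors: silicon carbide, tungsten.
Convert each candidate to consistent units, then evaluate M:
  silicon carbide: E = 429.8 GPa, ρ = 3138 kg/m³
  tungsten: E = 404.0 GPa, ρ = 19300 kg/m³
  silicon carbide: M = 6.61×10⁻³
  tungsten: M = 1.04×10⁻³
Highest index: silicon carbide.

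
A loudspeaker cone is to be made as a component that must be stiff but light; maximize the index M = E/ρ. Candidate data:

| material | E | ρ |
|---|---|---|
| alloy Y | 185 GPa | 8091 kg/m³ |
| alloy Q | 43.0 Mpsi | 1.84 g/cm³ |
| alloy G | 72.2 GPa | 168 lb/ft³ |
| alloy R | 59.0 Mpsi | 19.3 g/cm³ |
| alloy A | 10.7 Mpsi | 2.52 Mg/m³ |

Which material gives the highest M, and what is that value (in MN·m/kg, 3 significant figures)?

alloy Q, M = 161 MN·m/kg

Convert each candidate to consistent units, then evaluate M:
  alloy Y: E = 185.0 GPa, ρ = 8091 kg/m³
  alloy Q: E = 296.5 GPa, ρ = 1840 kg/m³
  alloy G: E = 72.20 GPa, ρ = 2691 kg/m³
  alloy R: E = 406.8 GPa, ρ = 19300 kg/m³
  alloy A: E = 73.77 GPa, ρ = 2520 kg/m³
  alloy Q: M = 161 MN·m/kg
  alloy A: M = 29.3 MN·m/kg
  alloy G: M = 26.8 MN·m/kg
  alloy Y: M = 22.9 MN·m/kg
  alloy R: M = 21.1 MN·m/kg
The maximum is for alloy Q.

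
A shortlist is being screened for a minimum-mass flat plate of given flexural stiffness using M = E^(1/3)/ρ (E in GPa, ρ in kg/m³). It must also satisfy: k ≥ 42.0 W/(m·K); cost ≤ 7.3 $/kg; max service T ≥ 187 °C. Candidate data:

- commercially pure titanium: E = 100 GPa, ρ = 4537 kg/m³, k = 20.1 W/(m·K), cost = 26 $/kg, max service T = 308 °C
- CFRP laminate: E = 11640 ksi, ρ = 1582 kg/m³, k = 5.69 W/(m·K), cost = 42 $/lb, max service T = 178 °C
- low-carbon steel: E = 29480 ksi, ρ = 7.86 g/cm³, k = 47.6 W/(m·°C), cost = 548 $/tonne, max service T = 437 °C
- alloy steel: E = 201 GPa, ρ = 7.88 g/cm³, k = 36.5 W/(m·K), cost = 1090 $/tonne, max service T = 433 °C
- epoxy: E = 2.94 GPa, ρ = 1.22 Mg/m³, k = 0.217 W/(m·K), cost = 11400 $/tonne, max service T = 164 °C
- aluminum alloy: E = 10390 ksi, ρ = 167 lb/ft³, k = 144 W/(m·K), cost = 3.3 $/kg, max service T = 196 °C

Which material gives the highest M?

Screen on constraints: k ≥ 42.0 W/(m·K); cost ≤ 7.3 $/kg; max service T ≥ 187 °C. Survivors: low-carbon steel, aluminum alloy.
Convert each candidate to consistent units, then evaluate M:
  low-carbon steel: E = 203.3 GPa, ρ = 7860 kg/m³
  aluminum alloy: E = 71.64 GPa, ρ = 2675 kg/m³
  aluminum alloy: M = 1.55×10⁻³
  low-carbon steel: M = 0.748×10⁻³
Aluminum alloy ranks first.

aluminum alloy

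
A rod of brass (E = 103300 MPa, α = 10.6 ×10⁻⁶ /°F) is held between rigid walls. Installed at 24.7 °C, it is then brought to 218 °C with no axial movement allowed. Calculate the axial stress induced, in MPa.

E = 103300 MPa = 103.3 GPa.
α = 10.6×10⁻⁶/°F × 9/5 = 19.1×10⁻⁶/K.
ΔT = 193.3 K. Constrained thermal stress σ = E·α·ΔT = 103.3×10³ MPa × 19.1×10⁻⁶ × 193.3 = 381 MPa (compressive).

381 MPa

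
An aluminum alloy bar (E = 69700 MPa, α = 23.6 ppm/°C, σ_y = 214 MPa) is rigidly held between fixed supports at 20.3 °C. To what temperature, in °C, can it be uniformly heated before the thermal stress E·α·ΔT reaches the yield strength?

150 °C

E = 69700 MPa = 69.70 GPa.
E·α·ΔT = 214.0 MPa ⇒ ΔT = 214.0 / (69.70×10³ × 23.6×10⁻⁶) = 130.1 K.
T = 20.3 + 130.1 = 150.4 °C.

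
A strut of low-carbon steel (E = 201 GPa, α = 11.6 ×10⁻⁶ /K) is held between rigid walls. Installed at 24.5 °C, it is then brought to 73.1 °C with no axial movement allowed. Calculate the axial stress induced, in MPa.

113 MPa

ΔT = 48.60 K. Constrained thermal stress σ = E·α·ΔT = 201.0×10³ MPa × 11.6×10⁻⁶ × 48.60 = 113 MPa (compressive).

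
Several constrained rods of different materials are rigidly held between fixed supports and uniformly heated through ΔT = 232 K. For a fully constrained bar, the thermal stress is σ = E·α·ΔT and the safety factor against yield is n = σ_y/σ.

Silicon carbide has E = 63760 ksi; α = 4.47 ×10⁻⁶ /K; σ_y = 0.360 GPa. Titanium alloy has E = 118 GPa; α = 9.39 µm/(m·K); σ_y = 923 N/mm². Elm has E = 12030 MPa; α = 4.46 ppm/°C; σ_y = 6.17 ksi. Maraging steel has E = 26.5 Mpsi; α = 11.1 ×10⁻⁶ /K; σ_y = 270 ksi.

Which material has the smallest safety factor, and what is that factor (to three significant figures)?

silicon carbide, n = 0.790

With everything in SI (GPa, ×10⁻⁶/K, MPa):
  silicon carbide: E = 439.6, α = 4.47, σ_y = 360.0 → σ = 456 MPa, n = 0.790
  titanium alloy: E = 118.0, α = 9.39, σ_y = 923.0 → σ = 257 MPa, n = 3.59
  elm: E = 12.03, α = 4.46, σ_y = 42.54 → σ = 12.4 MPa, n = 3.42
  maraging steel: E = 182.7, α = 11.1, σ_y = 1862 → σ = 471 MPa, n = 3.96
Silicon carbide has the lowest safety factor, n = 0.790.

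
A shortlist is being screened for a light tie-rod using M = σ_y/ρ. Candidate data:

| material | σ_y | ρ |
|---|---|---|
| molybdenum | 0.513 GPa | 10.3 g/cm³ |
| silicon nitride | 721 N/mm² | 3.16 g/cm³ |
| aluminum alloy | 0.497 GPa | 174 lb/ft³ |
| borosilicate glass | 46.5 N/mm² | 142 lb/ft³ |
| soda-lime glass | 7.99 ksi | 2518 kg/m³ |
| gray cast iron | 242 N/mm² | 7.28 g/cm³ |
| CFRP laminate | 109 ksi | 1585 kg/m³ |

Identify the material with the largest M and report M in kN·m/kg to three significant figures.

Normalizing units and computing the index:
  molybdenum: σ_y = 513.0 MPa, ρ = 10300 kg/m³
  silicon nitride: σ_y = 721.0 MPa, ρ = 3160 kg/m³
  aluminum alloy: σ_y = 497.0 MPa, ρ = 2787 kg/m³
  borosilicate glass: σ_y = 46.50 MPa, ρ = 2275 kg/m³
  soda-lime glass: σ_y = 55.09 MPa, ρ = 2518 kg/m³
  gray cast iron: σ_y = 242.0 MPa, ρ = 7280 kg/m³
  CFRP laminate: σ_y = 751.5 MPa, ρ = 1585 kg/m³
  CFRP laminate: M = 474 kN·m/kg
  silicon nitride: M = 228 kN·m/kg
  aluminum alloy: M = 178 kN·m/kg
  molybdenum: M = 49.8 kN·m/kg
  gray cast iron: M = 33.2 kN·m/kg
  soda-lime glass: M = 21.9 kN·m/kg
  borosilicate glass: M = 20.4 kN·m/kg
CFRP laminate ranks first.

CFRP laminate, M = 474 kN·m/kg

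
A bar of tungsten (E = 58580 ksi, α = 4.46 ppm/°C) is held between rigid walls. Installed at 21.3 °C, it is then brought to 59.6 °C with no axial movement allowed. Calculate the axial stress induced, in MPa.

69.0 MPa

E = 58580 ksi = 403.9 GPa.
ΔT = 38.30 K. Constrained thermal stress σ = E·α·ΔT = 403.9×10³ MPa × 4.46×10⁻⁶ × 38.30 = 69.0 MPa (compressive).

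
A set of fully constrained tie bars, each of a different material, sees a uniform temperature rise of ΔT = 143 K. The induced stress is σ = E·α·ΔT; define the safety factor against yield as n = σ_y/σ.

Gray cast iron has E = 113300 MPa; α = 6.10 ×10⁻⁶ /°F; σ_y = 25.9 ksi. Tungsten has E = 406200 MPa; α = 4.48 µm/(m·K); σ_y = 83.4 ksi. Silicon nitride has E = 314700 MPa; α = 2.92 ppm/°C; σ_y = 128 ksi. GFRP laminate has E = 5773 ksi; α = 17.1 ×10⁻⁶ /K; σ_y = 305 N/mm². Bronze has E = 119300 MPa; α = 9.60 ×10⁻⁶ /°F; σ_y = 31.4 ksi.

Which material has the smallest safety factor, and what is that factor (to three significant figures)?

bronze, n = 0.734

In consistent units (E in GPa, α in ×10⁻⁶/K, σ_y in MPa):
  gray cast iron: E = 113.3, α = 11.0, σ_y = 178.6 → σ = 178 MPa, n = 1.00
  tungsten: E = 406.2, α = 4.48, σ_y = 575.0 → σ = 260 MPa, n = 2.21
  silicon nitride: E = 314.7, α = 2.92, σ_y = 882.5 → σ = 131 MPa, n = 6.72
  GFRP laminate: E = 39.80, α = 17.1, σ_y = 305.0 → σ = 97.3 MPa, n = 3.13
  bronze: E = 119.3, α = 17.3, σ_y = 216.5 → σ = 295 MPa, n = 0.734
Smallest n: bronze with n = 0.734.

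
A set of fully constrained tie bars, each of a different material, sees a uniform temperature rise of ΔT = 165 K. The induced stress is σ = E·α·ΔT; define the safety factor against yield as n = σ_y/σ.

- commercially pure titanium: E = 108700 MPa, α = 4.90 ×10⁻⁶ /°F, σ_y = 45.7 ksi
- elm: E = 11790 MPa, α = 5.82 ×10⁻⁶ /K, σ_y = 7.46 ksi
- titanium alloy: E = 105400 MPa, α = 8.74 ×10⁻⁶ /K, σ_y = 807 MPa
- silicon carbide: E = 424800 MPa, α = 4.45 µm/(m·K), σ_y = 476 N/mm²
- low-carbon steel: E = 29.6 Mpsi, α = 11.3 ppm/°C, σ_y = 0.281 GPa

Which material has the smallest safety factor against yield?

low-carbon steel

With everything in SI (GPa, ×10⁻⁶/K, MPa):
  commercially pure titanium: E = 108.7, α = 8.82, σ_y = 315.1 → σ = 158 MPa, n = 1.99
  elm: E = 11.79, α = 5.82, σ_y = 51.43 → σ = 11.3 MPa, n = 4.54
  titanium alloy: E = 105.4, α = 8.74, σ_y = 807.0 → σ = 152 MPa, n = 5.31
  silicon carbide: E = 424.8, α = 4.45, σ_y = 476.0 → σ = 312 MPa, n = 1.53
  low-carbon steel: E = 204.1, α = 11.3, σ_y = 281.0 → σ = 381 MPa, n = 0.738
Smallest n: low-carbon steel with n = 0.738.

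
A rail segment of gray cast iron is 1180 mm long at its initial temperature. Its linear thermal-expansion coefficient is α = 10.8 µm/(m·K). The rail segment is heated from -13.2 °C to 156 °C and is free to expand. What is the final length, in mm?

1182.2 mm

ΔT = 156 − (-13.2) = 169.2 K.
ΔL = α·L₀·ΔT = 10.8×10⁻⁶ × 1180 mm × 169.2 K = 2.16 mm.
L = L₀ + ΔL = 1180 + 2.16 = 1182.2 mm.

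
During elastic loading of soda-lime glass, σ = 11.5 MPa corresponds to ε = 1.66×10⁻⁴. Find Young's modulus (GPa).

E = σ/ε = 11.5 MPa / 1.66×10⁻⁴ = 69280 MPa = 69.3 GPa.

69.3 GPa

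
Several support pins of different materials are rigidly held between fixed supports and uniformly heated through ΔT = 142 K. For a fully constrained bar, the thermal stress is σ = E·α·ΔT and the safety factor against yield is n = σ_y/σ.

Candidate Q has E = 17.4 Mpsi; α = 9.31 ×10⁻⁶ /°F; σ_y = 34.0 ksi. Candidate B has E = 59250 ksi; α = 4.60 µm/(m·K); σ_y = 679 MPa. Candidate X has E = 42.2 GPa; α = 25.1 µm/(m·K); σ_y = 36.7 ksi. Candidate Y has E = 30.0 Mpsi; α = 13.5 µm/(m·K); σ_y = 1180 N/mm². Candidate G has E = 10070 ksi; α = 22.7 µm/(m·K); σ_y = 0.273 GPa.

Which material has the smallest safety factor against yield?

In consistent units (E in GPa, α in ×10⁻⁶/K, σ_y in MPa):
  candidate Q: E = 120.0, α = 16.8, σ_y = 234.4 → σ = 285 MPa, n = 0.821
  candidate B: E = 408.5, α = 4.60, σ_y = 679.0 → σ = 267 MPa, n = 2.54
  candidate X: E = 42.20, α = 25.1, σ_y = 253.0 → σ = 150 MPa, n = 1.68
  candidate Y: E = 206.8, α = 13.5, σ_y = 1180 → σ = 397 MPa, n = 2.98
  candidate G: E = 69.43, α = 22.7, σ_y = 273.0 → σ = 224 MPa, n = 1.22
The minimum is candidate Q at n = 0.821.

candidate Q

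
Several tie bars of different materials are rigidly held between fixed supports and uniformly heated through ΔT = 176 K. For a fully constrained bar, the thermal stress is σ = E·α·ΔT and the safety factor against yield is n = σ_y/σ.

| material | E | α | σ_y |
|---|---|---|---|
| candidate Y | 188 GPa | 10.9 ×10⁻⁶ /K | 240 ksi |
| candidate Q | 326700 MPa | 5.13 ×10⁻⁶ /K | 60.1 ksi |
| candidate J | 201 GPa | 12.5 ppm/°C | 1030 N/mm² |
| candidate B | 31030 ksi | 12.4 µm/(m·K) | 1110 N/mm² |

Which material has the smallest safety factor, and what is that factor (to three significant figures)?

candidate Q, n = 1.40

Per material, after unit conversion:
  candidate Y: E = 188.0, α = 10.9, σ_y = 1655 → σ = 361 MPa, n = 4.59
  candidate Q: E = 326.7, α = 5.13, σ_y = 414.4 → σ = 295 MPa, n = 1.40
  candidate J: E = 201.0, α = 12.5, σ_y = 1030 → σ = 442 MPa, n = 2.33
  candidate B: E = 213.9, α = 12.4, σ_y = 1110 → σ = 467 MPa, n = 2.38
Candidate Q has the lowest safety factor, n = 1.40.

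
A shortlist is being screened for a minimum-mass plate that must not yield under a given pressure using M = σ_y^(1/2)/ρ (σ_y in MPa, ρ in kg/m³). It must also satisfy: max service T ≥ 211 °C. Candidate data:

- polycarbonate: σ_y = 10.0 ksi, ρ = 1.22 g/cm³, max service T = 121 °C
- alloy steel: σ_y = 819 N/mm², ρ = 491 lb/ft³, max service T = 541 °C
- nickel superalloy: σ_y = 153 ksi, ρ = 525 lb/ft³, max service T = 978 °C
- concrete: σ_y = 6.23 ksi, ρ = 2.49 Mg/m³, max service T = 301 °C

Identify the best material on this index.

nickel superalloy

Screen on constraints: max service T ≥ 211 °C. Survivors: alloy steel, nickel superalloy, concrete.
Putting every candidate on a common basis:
  alloy steel: σ_y = 819.0 MPa, ρ = 7865 kg/m³
  nickel superalloy: σ_y = 1055 MPa, ρ = 8410 kg/m³
  concrete: σ_y = 42.95 MPa, ρ = 2490 kg/m³
  nickel superalloy: M = 3.86×10⁻³
  alloy steel: M = 3.64×10⁻³
  concrete: M = 2.63×10⁻³
Nickel superalloy ranks first.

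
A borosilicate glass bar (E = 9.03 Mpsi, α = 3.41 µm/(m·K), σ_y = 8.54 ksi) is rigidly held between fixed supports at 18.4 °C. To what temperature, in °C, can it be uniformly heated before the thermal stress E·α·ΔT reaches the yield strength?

296 °C

E = 9.03 Mpsi = 62.26 GPa.
σ_y = 8.54 ksi = 58.88 MPa.
E·α·ΔT = 58.88 MPa ⇒ ΔT = 58.88 / (62.26×10³ × 3.41×10⁻⁶) = 277.3 K.
T = 18.4 + 277.3 = 295.7 °C.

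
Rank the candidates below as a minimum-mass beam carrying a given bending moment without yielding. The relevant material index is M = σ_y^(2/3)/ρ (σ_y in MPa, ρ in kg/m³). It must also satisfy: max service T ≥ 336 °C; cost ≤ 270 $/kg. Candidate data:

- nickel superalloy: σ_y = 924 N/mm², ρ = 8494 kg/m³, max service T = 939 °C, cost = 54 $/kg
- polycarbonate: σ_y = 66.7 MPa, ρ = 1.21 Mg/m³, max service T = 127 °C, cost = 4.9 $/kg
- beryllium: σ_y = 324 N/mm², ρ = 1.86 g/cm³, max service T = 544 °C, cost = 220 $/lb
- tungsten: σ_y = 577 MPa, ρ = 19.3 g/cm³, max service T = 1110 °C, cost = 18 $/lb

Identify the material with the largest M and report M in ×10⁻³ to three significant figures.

nickel superalloy, M = 11.2×10⁻³

Screen on constraints: max service T ≥ 336 °C; cost ≤ 270 $/kg. Survivors: nickel superalloy, tungsten.
In SI units:
  nickel superalloy: σ_y = 924.0 MPa, ρ = 8494 kg/m³
  tungsten: σ_y = 577.0 MPa, ρ = 19300 kg/m³
  nickel superalloy: M = 11.2×10⁻³
  tungsten: M = 3.59×10⁻³
Nickel superalloy has the largest M.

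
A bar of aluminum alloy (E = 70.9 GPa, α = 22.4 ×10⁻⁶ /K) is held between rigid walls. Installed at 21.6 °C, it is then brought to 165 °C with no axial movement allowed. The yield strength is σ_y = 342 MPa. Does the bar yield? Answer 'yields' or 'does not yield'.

ΔT = 143.4 K. Constrained thermal stress σ = E·α·ΔT = 70.90×10³ MPa × 22.4×10⁻⁶ × 143.4 = 228 MPa (compressive).
Compare to σ_y = 342 MPa: σ < σ_y, so it does not yield.

does not yield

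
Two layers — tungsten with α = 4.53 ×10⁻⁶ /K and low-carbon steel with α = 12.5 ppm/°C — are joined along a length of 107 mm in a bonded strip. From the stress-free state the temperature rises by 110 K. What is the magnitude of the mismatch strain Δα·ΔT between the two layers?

8.77×10⁻⁴

Δα = |4.53 − 12.5|×10⁻⁶/K = 7.97×10⁻⁶/K.
Mismatch strain = Δα·ΔT = 7.97×10⁻⁶ × 110.0 = 8.77×10⁻⁴.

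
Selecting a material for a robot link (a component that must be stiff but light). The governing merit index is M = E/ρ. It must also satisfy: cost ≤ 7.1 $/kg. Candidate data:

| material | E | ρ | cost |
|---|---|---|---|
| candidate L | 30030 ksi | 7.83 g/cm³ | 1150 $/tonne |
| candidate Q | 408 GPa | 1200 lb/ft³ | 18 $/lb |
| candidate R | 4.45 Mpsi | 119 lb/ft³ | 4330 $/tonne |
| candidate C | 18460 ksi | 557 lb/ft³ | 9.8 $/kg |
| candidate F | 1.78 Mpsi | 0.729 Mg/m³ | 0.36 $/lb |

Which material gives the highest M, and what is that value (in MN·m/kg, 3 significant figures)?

Screen on constraints: cost ≤ 7.1 $/kg. Survivors: candidate L, candidate R, candidate F.
After converting to SI:
  candidate L: E = 207.0 GPa, ρ = 7830 kg/m³
  candidate R: E = 30.68 GPa, ρ = 1906 kg/m³
  candidate F: E = 12.27 GPa, ρ = 729.0 kg/m³
  candidate L: M = 26.4 MN·m/kg
  candidate F: M = 16.8 MN·m/kg
  candidate R: M = 16.1 MN·m/kg
The maximum is for candidate L.

candidate L, M = 26.4 MN·m/kg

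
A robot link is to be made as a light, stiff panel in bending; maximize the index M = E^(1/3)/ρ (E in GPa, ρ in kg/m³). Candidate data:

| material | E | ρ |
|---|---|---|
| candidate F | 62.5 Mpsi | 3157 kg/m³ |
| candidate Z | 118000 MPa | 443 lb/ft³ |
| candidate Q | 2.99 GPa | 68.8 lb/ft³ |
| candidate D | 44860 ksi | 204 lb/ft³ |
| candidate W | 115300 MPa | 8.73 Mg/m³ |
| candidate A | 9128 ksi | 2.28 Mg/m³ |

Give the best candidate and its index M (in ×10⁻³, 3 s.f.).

In SI units:
  candidate F: E = 430.9 GPa, ρ = 3157 kg/m³
  candidate Z: E = 118.0 GPa, ρ = 7096 kg/m³
  candidate Q: E = 2.990 GPa, ρ = 1102 kg/m³
  candidate D: E = 309.3 GPa, ρ = 3268 kg/m³
  candidate W: E = 115.3 GPa, ρ = 8730 kg/m³
  candidate A: E = 62.94 GPa, ρ = 2280 kg/m³
  candidate F: M = 2.39×10⁻³
  candidate D: M = 2.07×10⁻³
  candidate A: M = 1.74×10⁻³
  candidate Q: M = 1.31×10⁻³
  candidate Z: M = 0.691×10⁻³
  candidate W: M = 0.558×10⁻³
Highest index: candidate F.

candidate F, M = 2.39×10⁻³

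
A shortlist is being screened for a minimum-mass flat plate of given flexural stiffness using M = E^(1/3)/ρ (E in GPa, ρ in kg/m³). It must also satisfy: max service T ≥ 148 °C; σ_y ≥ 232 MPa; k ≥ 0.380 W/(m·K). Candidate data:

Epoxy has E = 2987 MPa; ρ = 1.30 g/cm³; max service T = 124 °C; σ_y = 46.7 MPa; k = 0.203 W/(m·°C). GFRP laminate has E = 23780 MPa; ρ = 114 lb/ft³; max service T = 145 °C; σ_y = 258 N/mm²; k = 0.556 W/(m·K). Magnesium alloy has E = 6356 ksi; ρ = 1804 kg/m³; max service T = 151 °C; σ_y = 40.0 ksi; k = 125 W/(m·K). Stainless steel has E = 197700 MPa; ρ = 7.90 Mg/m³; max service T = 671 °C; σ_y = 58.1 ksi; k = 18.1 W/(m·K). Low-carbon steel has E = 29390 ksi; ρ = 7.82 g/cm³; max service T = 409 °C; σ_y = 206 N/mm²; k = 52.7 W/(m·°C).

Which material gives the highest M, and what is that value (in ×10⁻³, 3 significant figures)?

Screen on constraints: max service T ≥ 148 °C; σ_y ≥ 232 MPa; k ≥ 0.380 W/(m·K). Survivors: magnesium alloy, stainless steel.
After converting to SI:
  magnesium alloy: E = 43.82 GPa, ρ = 1804 kg/m³
  stainless steel: E = 197.7 GPa, ρ = 7900 kg/m³
  magnesium alloy: M = 1.95×10⁻³
  stainless steel: M = 0.737×10⁻³
The maximum is for magnesium alloy.

magnesium alloy, M = 1.95×10⁻³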